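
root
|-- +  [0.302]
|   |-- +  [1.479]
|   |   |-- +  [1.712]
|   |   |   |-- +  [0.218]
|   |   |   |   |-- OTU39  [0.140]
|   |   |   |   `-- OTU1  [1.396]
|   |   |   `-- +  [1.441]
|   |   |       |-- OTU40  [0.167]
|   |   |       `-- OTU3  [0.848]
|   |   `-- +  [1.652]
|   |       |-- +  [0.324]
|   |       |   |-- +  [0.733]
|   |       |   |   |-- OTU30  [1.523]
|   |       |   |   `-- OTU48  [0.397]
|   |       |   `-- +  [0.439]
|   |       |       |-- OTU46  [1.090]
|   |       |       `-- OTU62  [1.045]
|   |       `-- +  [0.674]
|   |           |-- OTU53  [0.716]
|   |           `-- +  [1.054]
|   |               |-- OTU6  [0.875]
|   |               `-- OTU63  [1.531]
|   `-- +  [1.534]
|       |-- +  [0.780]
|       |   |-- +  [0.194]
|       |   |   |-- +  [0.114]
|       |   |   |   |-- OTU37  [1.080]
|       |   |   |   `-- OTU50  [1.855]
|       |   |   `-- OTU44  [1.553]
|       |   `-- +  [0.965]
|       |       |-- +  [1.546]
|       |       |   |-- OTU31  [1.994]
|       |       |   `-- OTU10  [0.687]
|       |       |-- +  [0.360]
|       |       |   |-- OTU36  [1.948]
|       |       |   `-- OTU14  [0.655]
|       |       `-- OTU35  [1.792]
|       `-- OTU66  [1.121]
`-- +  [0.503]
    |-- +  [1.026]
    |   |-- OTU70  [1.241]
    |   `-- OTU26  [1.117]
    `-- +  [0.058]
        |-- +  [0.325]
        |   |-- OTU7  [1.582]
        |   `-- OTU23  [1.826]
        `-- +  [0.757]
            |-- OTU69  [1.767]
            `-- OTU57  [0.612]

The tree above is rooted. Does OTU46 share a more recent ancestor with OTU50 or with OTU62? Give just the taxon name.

The MRCA of OTU46 and OTU62 subtends (OTU46,OTU62) (2 taxa).
The MRCA of OTU46 and OTU50 subtends ((((OTU39,OTU1),(OTU40,OTU3)),(((OTU30,OTU48),(OTU46,OTU62)),(OTU53,(OTU6,OTU63)))),((((OTU37,OTU50),OTU44),((OTU31,OTU10),(OTU36,OTU14),OTU35)),OTU66)) (20 taxa).
The first is nested inside the second, so OTU46 shares a more recent common ancestor with OTU62.

OTU62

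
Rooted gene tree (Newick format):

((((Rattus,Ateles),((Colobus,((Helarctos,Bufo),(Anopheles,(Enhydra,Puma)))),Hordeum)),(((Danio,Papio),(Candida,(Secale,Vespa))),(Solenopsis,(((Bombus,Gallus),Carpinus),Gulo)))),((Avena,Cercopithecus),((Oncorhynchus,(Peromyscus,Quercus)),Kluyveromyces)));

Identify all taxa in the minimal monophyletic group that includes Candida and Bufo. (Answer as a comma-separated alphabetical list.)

Tracing Candida: it sits inside (Candida,(Secale,Vespa)).
Tracing Bufo: it sits inside (Helarctos,Bufo).
The smallest clade enclosing both is (((Rattus,Ateles),((Colobus,((Helarctos,Bufo),(Anopheles,(Enhydra,Puma)))),Hordeum)),(((Danio,Papio),(Candida,(Secale,Vespa))),(Solenopsis,(((Bombus,Gallus),Carpinus),Gulo)))); the answer is its 19 terminal taxa in alphabetical order.

Anopheles, Ateles, Bombus, Bufo, Candida, Carpinus, Colobus, Danio, Enhydra, Gallus, Gulo, Helarctos, Hordeum, Papio, Puma, Rattus, Secale, Solenopsis, Vespa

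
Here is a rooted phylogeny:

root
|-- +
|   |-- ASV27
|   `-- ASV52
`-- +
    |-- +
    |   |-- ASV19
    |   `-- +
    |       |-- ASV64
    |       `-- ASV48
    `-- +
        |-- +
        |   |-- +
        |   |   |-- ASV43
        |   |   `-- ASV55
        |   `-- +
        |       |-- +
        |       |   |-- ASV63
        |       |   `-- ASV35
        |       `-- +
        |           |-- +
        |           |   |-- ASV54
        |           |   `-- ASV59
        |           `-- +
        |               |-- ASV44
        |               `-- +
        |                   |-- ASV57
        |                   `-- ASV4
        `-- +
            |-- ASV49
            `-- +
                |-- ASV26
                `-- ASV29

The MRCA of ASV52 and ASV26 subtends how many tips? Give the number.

17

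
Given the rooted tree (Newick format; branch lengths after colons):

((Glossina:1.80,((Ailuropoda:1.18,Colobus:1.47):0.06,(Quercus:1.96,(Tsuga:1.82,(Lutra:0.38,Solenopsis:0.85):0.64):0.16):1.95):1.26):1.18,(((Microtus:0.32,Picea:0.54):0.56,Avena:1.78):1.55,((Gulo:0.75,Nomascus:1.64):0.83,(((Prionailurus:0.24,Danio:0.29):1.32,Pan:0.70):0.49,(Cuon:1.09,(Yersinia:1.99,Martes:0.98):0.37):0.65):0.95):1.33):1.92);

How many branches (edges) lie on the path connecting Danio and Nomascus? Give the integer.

The MRCA of Danio and Nomascus is the node subtending ((Gulo,Nomascus),(((Prionailurus,Danio),Pan),(Cuon,(Yersinia,Martes)))).
From Danio up to that node: 4 branches. From Nomascus up to the same node: 2 branches. Total: 4 + 2 = 6.

6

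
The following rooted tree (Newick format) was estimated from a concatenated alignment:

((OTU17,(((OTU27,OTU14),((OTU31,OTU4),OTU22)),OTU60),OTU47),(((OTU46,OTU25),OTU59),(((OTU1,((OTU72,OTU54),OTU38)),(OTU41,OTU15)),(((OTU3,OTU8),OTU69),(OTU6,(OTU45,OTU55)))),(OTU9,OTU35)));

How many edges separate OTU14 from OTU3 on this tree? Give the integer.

The MRCA of OTU14 and OTU3 is the root of the tree.
From OTU14 up to that node: 5 branches. From OTU3 up to the same node: 6 branches. Total: 5 + 6 = 11.

11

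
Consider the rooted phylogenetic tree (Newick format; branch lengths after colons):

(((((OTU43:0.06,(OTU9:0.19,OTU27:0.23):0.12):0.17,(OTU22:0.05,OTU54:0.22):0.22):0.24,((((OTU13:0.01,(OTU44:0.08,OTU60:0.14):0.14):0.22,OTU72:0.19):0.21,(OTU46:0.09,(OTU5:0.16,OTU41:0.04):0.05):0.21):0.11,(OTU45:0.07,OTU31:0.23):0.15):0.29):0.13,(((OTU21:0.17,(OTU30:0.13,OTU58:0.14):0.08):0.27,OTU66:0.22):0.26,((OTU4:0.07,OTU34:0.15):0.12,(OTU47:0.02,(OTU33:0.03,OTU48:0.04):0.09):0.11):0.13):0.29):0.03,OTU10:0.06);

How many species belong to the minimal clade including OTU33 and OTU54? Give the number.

The MRCA of OTU33 and OTU54 is the node subtending ((((OTU43,(OTU9,OTU27)),(OTU22,OTU54)),((((OTU13,(OTU44,OTU60)),OTU72),(OTU46,(OTU5,OTU41))),(OTU45,OTU31))),(((OTU21,(OTU30,OTU58)),OTU66),((OTU4,OTU34),(OTU47,(OTU33,OTU48))))).
That clade contains 23 terminal taxa: OTU13, OTU21, OTU22, OTU27, OTU30, OTU31, OTU33, OTU34, OTU4, OTU41, OTU43, OTU44, OTU45, OTU46, OTU47, OTU48, OTU5, OTU54, OTU58, OTU60, OTU66, OTU72, OTU9.

23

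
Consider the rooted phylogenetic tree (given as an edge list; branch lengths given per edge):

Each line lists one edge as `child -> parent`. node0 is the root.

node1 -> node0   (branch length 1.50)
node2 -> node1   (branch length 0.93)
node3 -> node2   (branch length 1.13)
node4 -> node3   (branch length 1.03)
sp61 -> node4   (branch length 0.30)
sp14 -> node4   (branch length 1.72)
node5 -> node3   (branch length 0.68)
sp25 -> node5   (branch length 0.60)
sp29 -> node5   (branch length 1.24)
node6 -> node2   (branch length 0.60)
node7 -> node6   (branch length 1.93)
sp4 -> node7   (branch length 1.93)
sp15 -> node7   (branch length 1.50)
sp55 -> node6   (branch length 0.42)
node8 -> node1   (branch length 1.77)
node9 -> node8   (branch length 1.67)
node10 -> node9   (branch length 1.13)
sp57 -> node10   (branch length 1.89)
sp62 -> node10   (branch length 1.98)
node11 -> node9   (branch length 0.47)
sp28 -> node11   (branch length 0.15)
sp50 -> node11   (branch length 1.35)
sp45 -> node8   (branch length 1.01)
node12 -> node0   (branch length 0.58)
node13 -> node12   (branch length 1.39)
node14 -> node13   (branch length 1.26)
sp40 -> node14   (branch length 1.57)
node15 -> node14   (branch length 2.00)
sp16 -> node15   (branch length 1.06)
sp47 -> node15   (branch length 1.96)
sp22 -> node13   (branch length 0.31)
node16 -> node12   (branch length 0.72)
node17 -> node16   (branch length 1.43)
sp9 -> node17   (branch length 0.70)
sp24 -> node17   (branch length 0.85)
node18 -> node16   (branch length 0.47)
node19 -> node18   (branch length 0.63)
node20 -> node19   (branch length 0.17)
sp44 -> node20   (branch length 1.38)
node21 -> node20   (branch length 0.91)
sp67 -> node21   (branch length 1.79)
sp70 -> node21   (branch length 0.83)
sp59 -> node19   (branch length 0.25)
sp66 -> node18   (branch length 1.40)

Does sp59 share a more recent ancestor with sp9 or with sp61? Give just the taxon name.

sp9

The MRCA of sp59 and sp9 subtends ((sp9,sp24),(((sp44,(sp67,sp70)),sp59),sp66)) (7 taxa).
The MRCA of sp59 and sp61 is the root, subtending the entire tree (23 taxa).
The first is nested inside the second, so sp59 shares a more recent common ancestor with sp9.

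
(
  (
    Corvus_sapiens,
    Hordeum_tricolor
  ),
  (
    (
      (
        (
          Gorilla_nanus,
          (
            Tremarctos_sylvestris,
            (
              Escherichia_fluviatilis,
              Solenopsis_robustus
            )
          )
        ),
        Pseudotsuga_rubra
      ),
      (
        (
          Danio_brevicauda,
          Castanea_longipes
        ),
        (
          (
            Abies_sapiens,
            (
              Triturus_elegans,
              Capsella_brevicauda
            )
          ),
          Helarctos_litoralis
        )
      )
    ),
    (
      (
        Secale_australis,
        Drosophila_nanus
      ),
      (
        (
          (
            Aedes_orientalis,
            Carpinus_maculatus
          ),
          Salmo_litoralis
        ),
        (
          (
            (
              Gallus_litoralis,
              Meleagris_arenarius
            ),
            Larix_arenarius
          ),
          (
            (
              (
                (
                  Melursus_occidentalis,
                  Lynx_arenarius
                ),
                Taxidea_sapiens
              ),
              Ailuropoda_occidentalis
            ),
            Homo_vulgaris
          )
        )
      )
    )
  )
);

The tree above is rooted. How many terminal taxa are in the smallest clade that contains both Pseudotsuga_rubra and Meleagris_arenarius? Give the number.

The MRCA of Pseudotsuga_rubra and Meleagris_arenarius is the node subtending ((((Gorilla_nanus,(Tremarctos_sylvestris,(Escherichia_fluviatilis,Solenopsis_robustus))),Pseudotsuga_rubra),((Danio_brevicauda,Castanea_longipes),((Abies_sapiens,(Triturus_elegans,Capsella_brevicauda)),Helarctos_litoralis))),((Secale_australis,Drosophila_nanus),(((Aedes_orientalis,Carpinus_maculatus),Salmo_litoralis),(((Gallus_litoralis,Meleagris_arenarius),Larix_arenarius),((((Melursus_occidentalis,Lynx_arenarius),Taxidea_sapiens),Ailuropoda_occidentalis),Homo_vulgaris))))).
That clade contains 24 terminal taxa: Abies_sapiens, Aedes_orientalis, Ailuropoda_occidentalis, Capsella_brevicauda, Carpinus_maculatus, Castanea_longipes, Danio_brevicauda, Drosophila_nanus, Escherichia_fluviatilis, Gallus_litoralis, Gorilla_nanus, Helarctos_litoralis, Homo_vulgaris, Larix_arenarius, Lynx_arenarius, Meleagris_arenarius, Melursus_occidentalis, Pseudotsuga_rubra, Salmo_litoralis, Secale_australis, Solenopsis_robustus, Taxidea_sapiens, Tremarctos_sylvestris, Triturus_elegans.

24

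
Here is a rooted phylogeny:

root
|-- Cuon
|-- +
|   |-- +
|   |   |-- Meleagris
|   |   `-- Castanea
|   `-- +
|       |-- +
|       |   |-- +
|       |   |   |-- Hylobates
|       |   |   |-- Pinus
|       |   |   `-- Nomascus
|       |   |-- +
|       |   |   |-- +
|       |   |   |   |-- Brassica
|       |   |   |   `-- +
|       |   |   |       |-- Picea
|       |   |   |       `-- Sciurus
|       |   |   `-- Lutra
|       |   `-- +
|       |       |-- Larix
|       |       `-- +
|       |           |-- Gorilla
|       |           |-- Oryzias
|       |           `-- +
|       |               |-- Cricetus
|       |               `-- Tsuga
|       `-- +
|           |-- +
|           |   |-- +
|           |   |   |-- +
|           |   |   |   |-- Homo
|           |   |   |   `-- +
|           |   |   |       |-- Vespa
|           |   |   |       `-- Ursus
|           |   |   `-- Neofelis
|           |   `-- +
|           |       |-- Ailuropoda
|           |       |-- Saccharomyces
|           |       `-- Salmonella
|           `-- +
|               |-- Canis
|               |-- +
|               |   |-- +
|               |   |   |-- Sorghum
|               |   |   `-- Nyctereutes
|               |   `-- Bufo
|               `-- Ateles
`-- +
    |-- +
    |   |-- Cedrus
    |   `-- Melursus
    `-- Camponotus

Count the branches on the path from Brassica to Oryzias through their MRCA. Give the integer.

6

The MRCA of Brassica and Oryzias is the node subtending ((Hylobates,Pinus,Nomascus),((Brassica,(Picea,Sciurus)),Lutra),(Larix,(Gorilla,Oryzias,(Cricetus,Tsuga)))).
From Brassica up to that node: 3 branches. From Oryzias up to the same node: 3 branches. Total: 3 + 3 = 6.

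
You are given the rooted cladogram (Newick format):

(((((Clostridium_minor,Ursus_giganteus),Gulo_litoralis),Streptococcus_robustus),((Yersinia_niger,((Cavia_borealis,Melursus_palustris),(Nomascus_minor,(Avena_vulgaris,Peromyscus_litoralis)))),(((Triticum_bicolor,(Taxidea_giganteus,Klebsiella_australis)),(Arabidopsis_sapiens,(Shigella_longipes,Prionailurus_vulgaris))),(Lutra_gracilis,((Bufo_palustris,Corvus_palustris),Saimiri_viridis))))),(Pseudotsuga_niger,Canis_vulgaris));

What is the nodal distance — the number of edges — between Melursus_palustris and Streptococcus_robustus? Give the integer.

7

The MRCA of Melursus_palustris and Streptococcus_robustus is the node subtending ((((Clostridium_minor,Ursus_giganteus),Gulo_litoralis),Streptococcus_robustus),((Yersinia_niger,((Cavia_borealis,Melursus_palustris),(Nomascus_minor,(Avena_vulgaris,Peromyscus_litoralis)))),(((Triticum_bicolor,(Taxidea_giganteus,Klebsiella_australis)),(Arabidopsis_sapiens,(Shigella_longipes,Prionailurus_vulgaris))),(Lutra_gracilis,((Bufo_palustris,Corvus_palustris),Saimiri_viridis))))).
From Melursus_palustris up to that node: 5 branches. From Streptococcus_robustus up to the same node: 2 branches. Total: 5 + 2 = 7.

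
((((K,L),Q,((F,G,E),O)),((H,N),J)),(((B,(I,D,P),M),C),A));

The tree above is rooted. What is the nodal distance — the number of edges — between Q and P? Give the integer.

The MRCA of Q and P is the root of the tree.
From Q up to that node: 3 branches. From P up to the same node: 5 branches. Total: 3 + 5 = 8.

8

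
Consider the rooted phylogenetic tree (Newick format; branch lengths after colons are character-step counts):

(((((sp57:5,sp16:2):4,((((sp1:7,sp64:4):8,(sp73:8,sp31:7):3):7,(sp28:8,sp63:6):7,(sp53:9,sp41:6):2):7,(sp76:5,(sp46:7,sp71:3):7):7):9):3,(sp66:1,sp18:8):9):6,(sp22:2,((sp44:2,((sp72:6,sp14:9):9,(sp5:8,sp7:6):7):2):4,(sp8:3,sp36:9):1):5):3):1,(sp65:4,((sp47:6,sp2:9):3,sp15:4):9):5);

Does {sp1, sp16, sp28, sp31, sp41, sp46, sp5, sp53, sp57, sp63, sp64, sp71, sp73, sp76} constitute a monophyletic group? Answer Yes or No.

No

The MRCA of the listed taxa subtends ((((sp57,sp16),((((sp1,sp64),(sp73,sp31)),(sp28,sp63),(sp53,sp41)),(sp76,(sp46,sp71)))),(sp66,sp18)),(sp22,((sp44,((sp72,sp14),(sp5,sp7))),(sp8,sp36)))).
That clade also contains sp14, sp18, sp22, sp36, sp44, sp66, sp7, sp72, sp8, which are not in the proposed group, so the group is not monophyletic.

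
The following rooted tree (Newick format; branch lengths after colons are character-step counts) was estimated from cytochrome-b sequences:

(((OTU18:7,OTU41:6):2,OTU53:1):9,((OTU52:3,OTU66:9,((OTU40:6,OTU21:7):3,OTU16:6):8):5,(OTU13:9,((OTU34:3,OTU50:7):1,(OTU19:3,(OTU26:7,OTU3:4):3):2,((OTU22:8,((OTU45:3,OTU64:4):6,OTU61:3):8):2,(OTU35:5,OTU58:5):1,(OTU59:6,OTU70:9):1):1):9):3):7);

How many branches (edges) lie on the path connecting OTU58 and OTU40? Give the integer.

9

The MRCA of OTU58 and OTU40 is the node subtending ((OTU52,OTU66,((OTU40,OTU21),OTU16)),(OTU13,((OTU34,OTU50),(OTU19,(OTU26,OTU3)),((OTU22,((OTU45,OTU64),OTU61)),(OTU35,OTU58),(OTU59,OTU70))))).
From OTU58 up to that node: 5 branches. From OTU40 up to the same node: 4 branches. Total: 5 + 4 = 9.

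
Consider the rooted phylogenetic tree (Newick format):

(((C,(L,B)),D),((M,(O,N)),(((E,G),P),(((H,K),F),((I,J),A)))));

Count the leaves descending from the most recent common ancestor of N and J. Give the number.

12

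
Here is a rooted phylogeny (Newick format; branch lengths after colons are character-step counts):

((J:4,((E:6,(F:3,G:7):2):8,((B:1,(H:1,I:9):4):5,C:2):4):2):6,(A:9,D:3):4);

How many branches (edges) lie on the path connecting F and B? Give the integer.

The MRCA of F and B is the node subtending ((E,(F,G)),((B,(H,I)),C)).
From F up to that node: 3 branches. From B up to the same node: 3 branches. Total: 3 + 3 = 6.

6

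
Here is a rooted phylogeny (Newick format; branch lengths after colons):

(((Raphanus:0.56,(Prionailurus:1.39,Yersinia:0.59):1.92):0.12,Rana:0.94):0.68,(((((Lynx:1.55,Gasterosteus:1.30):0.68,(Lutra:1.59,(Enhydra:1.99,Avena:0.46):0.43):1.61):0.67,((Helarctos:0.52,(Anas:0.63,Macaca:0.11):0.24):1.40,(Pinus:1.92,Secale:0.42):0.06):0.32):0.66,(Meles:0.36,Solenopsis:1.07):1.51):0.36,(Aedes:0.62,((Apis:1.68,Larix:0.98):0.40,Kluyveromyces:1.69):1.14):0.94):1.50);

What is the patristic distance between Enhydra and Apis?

9.88

The path runs Enhydra → … → MRCA → … → Apis; the MRCA is the node subtending (((((Lynx,Gasterosteus),(Lutra,(Enhydra,Avena))),((Helarctos,(Anas,Macaca)),(Pinus,Secale))),(Meles,Solenopsis)),(Aedes,((Apis,Larix),Kluyveromyces))).
Branch lengths along that path: 1.99 + 0.43 + 1.61 + 0.67 + 0.66 + 0.36 + 0.94 + 1.14 + 0.40 + 1.68 = 9.88.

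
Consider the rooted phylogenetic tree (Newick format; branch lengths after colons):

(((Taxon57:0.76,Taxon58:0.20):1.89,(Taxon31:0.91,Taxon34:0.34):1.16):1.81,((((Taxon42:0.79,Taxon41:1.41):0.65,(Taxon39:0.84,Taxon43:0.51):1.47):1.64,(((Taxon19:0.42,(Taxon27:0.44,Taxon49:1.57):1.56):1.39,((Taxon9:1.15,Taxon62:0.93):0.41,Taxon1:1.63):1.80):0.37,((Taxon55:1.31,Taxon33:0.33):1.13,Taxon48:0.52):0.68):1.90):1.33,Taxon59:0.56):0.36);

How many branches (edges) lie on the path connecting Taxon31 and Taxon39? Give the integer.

The MRCA of Taxon31 and Taxon39 is the root of the tree.
From Taxon31 up to that node: 3 branches. From Taxon39 up to the same node: 5 branches. Total: 3 + 5 = 8.

8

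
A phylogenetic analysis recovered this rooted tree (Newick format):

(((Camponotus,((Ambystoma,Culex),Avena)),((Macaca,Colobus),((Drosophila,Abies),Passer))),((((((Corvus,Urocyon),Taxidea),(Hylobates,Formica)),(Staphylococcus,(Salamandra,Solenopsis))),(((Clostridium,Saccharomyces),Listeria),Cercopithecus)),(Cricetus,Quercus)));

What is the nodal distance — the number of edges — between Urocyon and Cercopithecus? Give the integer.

7

The MRCA of Urocyon and Cercopithecus is the node subtending (((((Corvus,Urocyon),Taxidea),(Hylobates,Formica)),(Staphylococcus,(Salamandra,Solenopsis))),(((Clostridium,Saccharomyces),Listeria),Cercopithecus)).
From Urocyon up to that node: 5 branches. From Cercopithecus up to the same node: 2 branches. Total: 5 + 2 = 7.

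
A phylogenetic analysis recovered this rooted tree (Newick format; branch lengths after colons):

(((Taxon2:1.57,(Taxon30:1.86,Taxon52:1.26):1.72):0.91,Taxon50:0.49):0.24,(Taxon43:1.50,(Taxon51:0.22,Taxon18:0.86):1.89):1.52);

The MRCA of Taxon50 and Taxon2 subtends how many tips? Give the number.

4

The MRCA of Taxon50 and Taxon2 is the node subtending ((Taxon2,(Taxon30,Taxon52)),Taxon50).
That clade contains 4 terminal taxa: Taxon2, Taxon30, Taxon50, Taxon52.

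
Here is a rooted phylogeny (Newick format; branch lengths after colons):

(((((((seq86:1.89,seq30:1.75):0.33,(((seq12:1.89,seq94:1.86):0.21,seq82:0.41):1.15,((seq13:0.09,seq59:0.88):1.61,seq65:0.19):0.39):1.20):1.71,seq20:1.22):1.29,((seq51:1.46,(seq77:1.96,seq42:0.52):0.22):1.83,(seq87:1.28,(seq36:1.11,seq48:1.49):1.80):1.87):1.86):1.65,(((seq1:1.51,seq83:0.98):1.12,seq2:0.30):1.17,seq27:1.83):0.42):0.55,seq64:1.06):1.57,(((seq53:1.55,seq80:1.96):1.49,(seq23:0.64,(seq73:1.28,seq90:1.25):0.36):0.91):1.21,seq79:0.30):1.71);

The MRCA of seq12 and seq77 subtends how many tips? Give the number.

15

The MRCA of seq12 and seq77 is the node subtending ((((seq86,seq30),(((seq12,seq94),seq82),((seq13,seq59),seq65))),seq20),((seq51,(seq77,seq42)),(seq87,(seq36,seq48)))).
That clade contains 15 terminal taxa: seq12, seq13, seq20, seq30, seq36, seq42, seq48, seq51, seq59, seq65, seq77, seq82, seq86, seq87, seq94.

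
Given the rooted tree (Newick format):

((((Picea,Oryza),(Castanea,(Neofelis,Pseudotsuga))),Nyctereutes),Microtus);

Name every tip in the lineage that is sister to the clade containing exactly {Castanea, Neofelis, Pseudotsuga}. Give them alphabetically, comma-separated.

The clade containing exactly {Castanea, Neofelis, Pseudotsuga} attaches to the tree at the node subtending ((Picea,Oryza),(Castanea,(Neofelis,Pseudotsuga))).
The other lineage descending from that same node — the sister group — is (Picea,Oryza); its 2 tips in alphabetical order are the answer.

Oryza, Picea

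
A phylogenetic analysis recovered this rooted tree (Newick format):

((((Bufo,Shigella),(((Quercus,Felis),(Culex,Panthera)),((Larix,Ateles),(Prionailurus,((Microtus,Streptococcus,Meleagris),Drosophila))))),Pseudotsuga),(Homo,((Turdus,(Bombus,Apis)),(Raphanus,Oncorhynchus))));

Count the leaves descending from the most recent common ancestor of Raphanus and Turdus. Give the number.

The MRCA of Raphanus and Turdus is the node subtending ((Turdus,(Bombus,Apis)),(Raphanus,Oncorhynchus)).
That clade contains 5 terminal taxa: Apis, Bombus, Oncorhynchus, Raphanus, Turdus.

5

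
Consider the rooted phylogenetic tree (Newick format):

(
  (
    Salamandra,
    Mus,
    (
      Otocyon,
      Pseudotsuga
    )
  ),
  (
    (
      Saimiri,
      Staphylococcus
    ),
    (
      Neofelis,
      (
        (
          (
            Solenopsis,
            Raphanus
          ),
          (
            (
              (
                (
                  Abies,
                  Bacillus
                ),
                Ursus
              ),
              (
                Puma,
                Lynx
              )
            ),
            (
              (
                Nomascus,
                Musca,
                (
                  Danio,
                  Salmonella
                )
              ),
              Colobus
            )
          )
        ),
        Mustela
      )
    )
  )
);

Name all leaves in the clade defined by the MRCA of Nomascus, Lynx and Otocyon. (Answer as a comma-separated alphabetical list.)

Tracing Nomascus: it sits inside (Nomascus,Musca,(Danio,Salmonella)).
Tracing Lynx: it sits inside (Puma,Lynx).
Tracing Otocyon: it sits inside (Otocyon,Pseudotsuga).
The smallest clade enclosing all 3 is the whole tree (their MRCA is the root), so the answer is all 20 tips in alphabetical order.

Abies, Bacillus, Colobus, Danio, Lynx, Mus, Musca, Mustela, Neofelis, Nomascus, Otocyon, Pseudotsuga, Puma, Raphanus, Saimiri, Salamandra, Salmonella, Solenopsis, Staphylococcus, Ursus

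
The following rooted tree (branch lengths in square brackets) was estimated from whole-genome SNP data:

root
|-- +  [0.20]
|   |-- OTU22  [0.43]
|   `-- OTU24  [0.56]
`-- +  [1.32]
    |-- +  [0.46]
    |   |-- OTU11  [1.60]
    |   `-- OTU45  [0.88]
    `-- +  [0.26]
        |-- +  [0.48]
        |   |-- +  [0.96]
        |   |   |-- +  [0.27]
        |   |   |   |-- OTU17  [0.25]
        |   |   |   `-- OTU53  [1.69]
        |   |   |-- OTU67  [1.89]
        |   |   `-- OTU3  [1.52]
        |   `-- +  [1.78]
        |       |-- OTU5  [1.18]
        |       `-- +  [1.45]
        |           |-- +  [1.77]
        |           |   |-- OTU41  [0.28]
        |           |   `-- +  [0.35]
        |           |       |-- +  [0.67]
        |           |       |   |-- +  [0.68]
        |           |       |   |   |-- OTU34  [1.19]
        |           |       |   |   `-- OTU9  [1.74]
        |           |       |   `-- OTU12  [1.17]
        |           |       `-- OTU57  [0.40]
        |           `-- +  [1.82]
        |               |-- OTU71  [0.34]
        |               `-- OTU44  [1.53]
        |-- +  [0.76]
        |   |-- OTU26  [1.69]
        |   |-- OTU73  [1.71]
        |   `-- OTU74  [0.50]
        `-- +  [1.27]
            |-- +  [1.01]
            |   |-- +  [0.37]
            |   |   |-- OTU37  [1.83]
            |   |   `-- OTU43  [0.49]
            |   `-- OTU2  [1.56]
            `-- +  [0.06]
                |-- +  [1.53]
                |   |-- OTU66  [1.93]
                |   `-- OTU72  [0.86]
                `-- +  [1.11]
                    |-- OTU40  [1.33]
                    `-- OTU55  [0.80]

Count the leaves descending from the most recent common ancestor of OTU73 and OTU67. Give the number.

22

The MRCA of OTU73 and OTU67 is the node subtending ((((OTU17,OTU53),OTU67,OTU3),(OTU5,((OTU41,(((OTU34,OTU9),OTU12),OTU57)),(OTU71,OTU44)))),(OTU26,OTU73,OTU74),(((OTU37,OTU43),OTU2),((OTU66,OTU72),(OTU40,OTU55)))).
That clade contains 22 terminal taxa: OTU12, OTU17, OTU2, OTU26, OTU3, OTU34, OTU37, OTU40, OTU41, OTU43, OTU44, OTU5, OTU53, OTU55, OTU57, OTU66, OTU67, OTU71, OTU72, OTU73, OTU74, OTU9.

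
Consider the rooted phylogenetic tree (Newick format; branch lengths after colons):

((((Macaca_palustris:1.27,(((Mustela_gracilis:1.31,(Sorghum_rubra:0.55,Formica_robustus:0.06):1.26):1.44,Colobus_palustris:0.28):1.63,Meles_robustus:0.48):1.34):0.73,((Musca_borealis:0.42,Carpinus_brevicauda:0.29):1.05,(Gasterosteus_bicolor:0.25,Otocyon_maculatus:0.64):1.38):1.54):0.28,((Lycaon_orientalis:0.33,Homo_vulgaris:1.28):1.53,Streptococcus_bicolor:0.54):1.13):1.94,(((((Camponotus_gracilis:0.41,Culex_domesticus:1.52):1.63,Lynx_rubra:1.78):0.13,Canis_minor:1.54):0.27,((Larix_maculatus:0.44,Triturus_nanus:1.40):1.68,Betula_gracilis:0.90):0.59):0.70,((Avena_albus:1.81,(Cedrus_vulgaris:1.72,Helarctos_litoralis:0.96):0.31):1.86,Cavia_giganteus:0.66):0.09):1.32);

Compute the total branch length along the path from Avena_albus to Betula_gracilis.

The path runs Avena_albus → … → MRCA → … → Betula_gracilis; the MRCA is the node subtending (((((Camponotus_gracilis,Culex_domesticus),Lynx_rubra),Canis_minor),((Larix_maculatus,Triturus_nanus),Betula_gracilis)),((Avena_albus,(Cedrus_vulgaris,Helarctos_litoralis)),Cavia_giganteus)).
Branch lengths along that path: 1.81 + 1.86 + 0.09 + 0.70 + 0.59 + 0.90 = 5.95.

5.95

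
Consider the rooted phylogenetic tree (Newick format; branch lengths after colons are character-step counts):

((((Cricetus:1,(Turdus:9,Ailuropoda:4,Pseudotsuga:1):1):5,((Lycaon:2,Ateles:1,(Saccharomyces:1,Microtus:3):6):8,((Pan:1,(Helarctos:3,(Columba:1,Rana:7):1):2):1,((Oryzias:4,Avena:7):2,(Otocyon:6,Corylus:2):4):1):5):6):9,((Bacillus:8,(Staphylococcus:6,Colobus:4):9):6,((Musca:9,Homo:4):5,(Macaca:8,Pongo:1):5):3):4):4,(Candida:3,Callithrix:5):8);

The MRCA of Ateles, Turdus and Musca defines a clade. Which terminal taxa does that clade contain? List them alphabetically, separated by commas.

Ailuropoda, Ateles, Avena, Bacillus, Colobus, Columba, Corylus, Cricetus, Helarctos, Homo, Lycaon, Macaca, Microtus, Musca, Oryzias, Otocyon, Pan, Pongo, Pseudotsuga, Rana, Saccharomyces, Staphylococcus, Turdus

Tracing Ateles: it sits inside (Lycaon,Ateles,(Saccharomyces,Microtus)).
Tracing Turdus: it sits inside (Turdus,Ailuropoda,Pseudotsuga).
Tracing Musca: it sits inside (Musca,Homo).
The smallest clade enclosing all 3 is (((Cricetus,(Turdus,Ailuropoda,Pseudotsuga)),((Lycaon,Ateles,(Saccharomyces,Microtus)),((Pan,(Helarctos,(Columba,Rana))),((Oryzias,Avena),(Otocyon,Corylus))))),((Bacillus,(Staphylococcus,Colobus)),((Musca,Homo),(Macaca,Pongo)))); the answer is its 23 terminal taxa in alphabetical order.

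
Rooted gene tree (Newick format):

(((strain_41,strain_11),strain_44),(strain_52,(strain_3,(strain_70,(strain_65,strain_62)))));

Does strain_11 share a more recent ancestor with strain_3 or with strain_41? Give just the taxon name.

strain_41

The MRCA of strain_11 and strain_41 subtends (strain_41,strain_11) (2 taxa).
The MRCA of strain_11 and strain_3 is the root, subtending the entire tree (8 taxa).
The first is nested inside the second, so strain_11 shares a more recent common ancestor with strain_41.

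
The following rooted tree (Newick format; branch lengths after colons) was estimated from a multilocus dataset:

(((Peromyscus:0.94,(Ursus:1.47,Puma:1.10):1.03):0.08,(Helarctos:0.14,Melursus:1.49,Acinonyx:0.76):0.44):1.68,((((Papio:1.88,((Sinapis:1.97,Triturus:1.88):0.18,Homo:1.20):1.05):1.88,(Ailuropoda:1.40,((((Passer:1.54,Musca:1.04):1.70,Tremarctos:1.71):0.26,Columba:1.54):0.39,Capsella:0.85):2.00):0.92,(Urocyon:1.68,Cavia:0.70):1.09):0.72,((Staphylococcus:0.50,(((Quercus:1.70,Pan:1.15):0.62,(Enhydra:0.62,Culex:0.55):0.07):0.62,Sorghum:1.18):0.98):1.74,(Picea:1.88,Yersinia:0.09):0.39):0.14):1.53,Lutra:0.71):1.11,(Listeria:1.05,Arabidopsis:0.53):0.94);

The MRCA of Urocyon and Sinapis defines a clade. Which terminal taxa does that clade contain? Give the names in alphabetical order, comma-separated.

Tracing Urocyon: it sits inside (Urocyon,Cavia).
Tracing Sinapis: it sits inside (Sinapis,Triturus).
The smallest clade enclosing both is ((Papio,((Sinapis,Triturus),Homo)),(Ailuropoda,((((Passer,Musca),Tremarctos),Columba),Capsella)),(Urocyon,Cavia)); the answer is its 12 terminal taxa in alphabetical order.

Ailuropoda, Capsella, Cavia, Columba, Homo, Musca, Papio, Passer, Sinapis, Tremarctos, Triturus, Urocyon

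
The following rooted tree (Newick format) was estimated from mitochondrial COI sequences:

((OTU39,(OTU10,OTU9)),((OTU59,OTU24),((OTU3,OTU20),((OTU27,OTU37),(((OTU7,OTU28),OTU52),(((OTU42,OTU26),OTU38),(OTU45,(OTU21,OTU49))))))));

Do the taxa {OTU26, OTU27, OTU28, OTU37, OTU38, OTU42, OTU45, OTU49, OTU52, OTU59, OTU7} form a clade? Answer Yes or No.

The MRCA of the listed taxa subtends ((OTU59,OTU24),((OTU3,OTU20),((OTU27,OTU37),(((OTU7,OTU28),OTU52),(((OTU42,OTU26),OTU38),(OTU45,(OTU21,OTU49))))))).
That clade also contains OTU20, OTU21, OTU24, OTU3, which are not in the proposed group, so the group is not monophyletic.

No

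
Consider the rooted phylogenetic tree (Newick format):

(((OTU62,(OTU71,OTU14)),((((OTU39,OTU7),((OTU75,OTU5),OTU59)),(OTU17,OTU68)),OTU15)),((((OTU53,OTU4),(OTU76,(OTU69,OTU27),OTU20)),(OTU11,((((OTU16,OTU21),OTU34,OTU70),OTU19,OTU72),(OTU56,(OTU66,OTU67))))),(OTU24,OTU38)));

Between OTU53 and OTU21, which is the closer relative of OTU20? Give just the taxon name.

OTU53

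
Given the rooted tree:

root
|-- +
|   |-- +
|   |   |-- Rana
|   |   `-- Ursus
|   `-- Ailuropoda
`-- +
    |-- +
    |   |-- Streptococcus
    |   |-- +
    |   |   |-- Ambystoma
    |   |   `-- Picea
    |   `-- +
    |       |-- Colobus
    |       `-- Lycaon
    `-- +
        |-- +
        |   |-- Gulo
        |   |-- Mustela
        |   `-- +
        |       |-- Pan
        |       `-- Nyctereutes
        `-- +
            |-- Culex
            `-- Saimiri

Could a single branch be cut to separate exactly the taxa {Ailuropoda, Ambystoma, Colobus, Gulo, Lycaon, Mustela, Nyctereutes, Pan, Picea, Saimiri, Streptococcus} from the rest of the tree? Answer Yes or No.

The MRCA of the listed taxa is the root, so the smallest clade containing them is the whole tree.
That clade also contains Culex, Rana, Ursus, which are not in the proposed group, so the group is not monophyletic.

No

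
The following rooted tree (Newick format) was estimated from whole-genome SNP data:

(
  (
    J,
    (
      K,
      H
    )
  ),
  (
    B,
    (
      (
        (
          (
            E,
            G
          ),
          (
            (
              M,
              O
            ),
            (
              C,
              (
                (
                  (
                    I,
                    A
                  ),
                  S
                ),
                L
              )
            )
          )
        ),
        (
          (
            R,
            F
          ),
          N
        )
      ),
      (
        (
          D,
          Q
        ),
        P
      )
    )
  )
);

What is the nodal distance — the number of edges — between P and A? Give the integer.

10

The MRCA of P and A is the node subtending ((((E,G),((M,O),(C,(((I,A),S),L)))),((R,F),N)),((D,Q),P)).
From P up to that node: 2 branches. From A up to the same node: 8 branches. Total: 2 + 8 = 10.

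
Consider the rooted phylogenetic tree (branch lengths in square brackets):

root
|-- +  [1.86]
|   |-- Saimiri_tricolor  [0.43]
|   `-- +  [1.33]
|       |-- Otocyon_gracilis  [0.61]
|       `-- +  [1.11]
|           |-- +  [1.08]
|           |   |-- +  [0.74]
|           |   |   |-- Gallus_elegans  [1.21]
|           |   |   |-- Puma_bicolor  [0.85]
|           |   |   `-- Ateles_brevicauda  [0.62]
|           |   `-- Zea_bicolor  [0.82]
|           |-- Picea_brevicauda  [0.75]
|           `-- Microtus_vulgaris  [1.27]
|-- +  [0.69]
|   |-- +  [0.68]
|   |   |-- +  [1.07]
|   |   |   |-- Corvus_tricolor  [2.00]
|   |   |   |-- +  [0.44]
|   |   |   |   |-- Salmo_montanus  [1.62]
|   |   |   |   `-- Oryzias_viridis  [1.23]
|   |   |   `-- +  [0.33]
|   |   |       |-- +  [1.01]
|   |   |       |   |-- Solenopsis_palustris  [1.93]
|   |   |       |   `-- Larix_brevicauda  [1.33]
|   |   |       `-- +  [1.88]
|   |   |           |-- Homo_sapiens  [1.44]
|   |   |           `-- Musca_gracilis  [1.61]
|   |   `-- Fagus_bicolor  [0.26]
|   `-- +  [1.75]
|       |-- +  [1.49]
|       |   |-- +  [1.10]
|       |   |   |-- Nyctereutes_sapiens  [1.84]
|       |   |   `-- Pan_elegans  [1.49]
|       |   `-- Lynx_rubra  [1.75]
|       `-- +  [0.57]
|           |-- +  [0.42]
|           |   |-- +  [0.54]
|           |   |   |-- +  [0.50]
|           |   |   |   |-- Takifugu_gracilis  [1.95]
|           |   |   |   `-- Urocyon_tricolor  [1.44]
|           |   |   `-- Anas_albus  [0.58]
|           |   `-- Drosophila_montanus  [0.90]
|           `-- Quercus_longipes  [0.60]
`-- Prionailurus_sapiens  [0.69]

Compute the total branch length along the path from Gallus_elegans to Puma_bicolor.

2.06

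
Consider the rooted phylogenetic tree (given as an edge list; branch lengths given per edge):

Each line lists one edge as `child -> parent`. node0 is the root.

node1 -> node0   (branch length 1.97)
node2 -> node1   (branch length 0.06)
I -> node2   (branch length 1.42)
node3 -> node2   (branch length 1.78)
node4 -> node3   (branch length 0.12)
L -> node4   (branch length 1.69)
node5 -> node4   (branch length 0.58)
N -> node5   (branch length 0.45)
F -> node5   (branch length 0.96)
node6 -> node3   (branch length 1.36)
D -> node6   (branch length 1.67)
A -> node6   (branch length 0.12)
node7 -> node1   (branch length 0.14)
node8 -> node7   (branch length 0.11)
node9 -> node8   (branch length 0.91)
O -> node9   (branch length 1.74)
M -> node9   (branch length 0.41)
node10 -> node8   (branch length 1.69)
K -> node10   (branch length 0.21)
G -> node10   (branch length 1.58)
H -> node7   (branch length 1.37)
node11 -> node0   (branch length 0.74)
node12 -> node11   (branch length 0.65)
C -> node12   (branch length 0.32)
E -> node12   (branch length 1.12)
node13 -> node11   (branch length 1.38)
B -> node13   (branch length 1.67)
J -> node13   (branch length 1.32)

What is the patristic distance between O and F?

The path runs O → … → MRCA → … → F; the MRCA is the node subtending ((I,((L,(N,F)),(D,A))),(((O,M),(K,G)),H)).
Branch lengths along that path: 1.74 + 0.91 + 0.11 + 0.14 + 0.06 + 1.78 + 0.12 + 0.58 + 0.96 = 6.40.

6.40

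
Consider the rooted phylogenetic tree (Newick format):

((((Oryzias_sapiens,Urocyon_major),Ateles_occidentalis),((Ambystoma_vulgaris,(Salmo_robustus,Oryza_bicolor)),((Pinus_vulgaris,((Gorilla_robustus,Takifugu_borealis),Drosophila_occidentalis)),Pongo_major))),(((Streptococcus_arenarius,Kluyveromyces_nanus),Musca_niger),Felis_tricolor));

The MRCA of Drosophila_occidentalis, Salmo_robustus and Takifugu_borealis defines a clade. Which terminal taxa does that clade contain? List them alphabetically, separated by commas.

Ambystoma_vulgaris, Drosophila_occidentalis, Gorilla_robustus, Oryza_bicolor, Pinus_vulgaris, Pongo_major, Salmo_robustus, Takifugu_borealis

Tracing Drosophila_occidentalis: it sits inside ((Gorilla_robustus,Takifugu_borealis),Drosophila_occidentalis).
Tracing Salmo_robustus: it sits inside (Salmo_robustus,Oryza_bicolor).
Tracing Takifugu_borealis: it sits inside (Gorilla_robustus,Takifugu_borealis).
The smallest clade enclosing all 3 is ((Ambystoma_vulgaris,(Salmo_robustus,Oryza_bicolor)),((Pinus_vulgaris,((Gorilla_robustus,Takifugu_borealis),Drosophila_occidentalis)),Pongo_major)); the answer is its 8 terminal taxa in alphabetical order.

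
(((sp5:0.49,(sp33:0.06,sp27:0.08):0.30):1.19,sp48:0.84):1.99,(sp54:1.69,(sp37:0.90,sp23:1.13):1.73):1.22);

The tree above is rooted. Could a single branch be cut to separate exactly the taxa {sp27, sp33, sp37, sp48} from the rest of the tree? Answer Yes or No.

No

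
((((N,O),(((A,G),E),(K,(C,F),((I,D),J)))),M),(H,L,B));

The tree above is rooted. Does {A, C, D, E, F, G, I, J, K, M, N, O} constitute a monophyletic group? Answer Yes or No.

The most recent common ancestor of these taxa subtends (((N,O),(((A,G),E),(K,(C,F),((I,D),J)))),M).
That clade has exactly 12 tips — every listed taxon and nothing else — so the group is monophyletic.

Yes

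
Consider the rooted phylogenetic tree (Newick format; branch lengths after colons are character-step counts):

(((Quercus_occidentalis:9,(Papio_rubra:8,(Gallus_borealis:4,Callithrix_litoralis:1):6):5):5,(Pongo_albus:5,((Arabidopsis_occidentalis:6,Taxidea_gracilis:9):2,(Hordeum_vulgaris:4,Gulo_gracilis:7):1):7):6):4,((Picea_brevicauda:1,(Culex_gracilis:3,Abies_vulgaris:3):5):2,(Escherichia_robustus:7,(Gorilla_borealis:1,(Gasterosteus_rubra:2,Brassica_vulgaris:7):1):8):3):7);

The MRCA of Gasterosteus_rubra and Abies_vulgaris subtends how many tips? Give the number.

7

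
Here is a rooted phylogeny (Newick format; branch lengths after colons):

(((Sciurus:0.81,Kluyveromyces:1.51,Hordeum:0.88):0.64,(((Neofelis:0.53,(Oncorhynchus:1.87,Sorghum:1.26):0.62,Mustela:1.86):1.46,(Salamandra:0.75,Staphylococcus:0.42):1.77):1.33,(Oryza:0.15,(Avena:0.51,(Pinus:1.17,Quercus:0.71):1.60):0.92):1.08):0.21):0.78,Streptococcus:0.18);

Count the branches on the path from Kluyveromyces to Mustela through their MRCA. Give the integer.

The MRCA of Kluyveromyces and Mustela is the node subtending ((Sciurus,Kluyveromyces,Hordeum),(((Neofelis,(Oncorhynchus,Sorghum),Mustela),(Salamandra,Staphylococcus)),(Oryza,(Avena,(Pinus,Quercus))))).
From Kluyveromyces up to that node: 2 branches. From Mustela up to the same node: 4 branches. Total: 2 + 4 = 6.

6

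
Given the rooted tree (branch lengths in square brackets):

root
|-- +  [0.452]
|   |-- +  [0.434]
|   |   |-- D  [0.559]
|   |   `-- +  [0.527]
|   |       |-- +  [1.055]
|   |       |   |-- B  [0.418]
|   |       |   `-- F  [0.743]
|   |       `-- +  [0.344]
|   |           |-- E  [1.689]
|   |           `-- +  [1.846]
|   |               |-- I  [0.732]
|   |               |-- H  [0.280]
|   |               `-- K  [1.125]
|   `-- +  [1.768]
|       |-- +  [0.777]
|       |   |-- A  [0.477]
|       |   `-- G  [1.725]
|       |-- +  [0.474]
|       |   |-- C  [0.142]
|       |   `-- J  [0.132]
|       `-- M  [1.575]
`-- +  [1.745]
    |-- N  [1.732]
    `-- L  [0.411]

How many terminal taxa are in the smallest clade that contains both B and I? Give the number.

The MRCA of B and I is the node subtending ((B,F),(E,(I,H,K))).
That clade contains 6 terminal taxa: B, E, F, H, I, K.

6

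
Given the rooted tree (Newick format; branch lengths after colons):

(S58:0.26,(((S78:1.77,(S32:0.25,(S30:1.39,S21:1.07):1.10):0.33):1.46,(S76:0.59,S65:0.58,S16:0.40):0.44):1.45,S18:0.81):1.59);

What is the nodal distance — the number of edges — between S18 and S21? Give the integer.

6

The MRCA of S18 and S21 is the node subtending (((S78,(S32,(S30,S21))),(S76,S65,S16)),S18).
From S18 up to that node: 1 branch. From S21 up to the same node: 5 branches. Total: 1 + 5 = 6.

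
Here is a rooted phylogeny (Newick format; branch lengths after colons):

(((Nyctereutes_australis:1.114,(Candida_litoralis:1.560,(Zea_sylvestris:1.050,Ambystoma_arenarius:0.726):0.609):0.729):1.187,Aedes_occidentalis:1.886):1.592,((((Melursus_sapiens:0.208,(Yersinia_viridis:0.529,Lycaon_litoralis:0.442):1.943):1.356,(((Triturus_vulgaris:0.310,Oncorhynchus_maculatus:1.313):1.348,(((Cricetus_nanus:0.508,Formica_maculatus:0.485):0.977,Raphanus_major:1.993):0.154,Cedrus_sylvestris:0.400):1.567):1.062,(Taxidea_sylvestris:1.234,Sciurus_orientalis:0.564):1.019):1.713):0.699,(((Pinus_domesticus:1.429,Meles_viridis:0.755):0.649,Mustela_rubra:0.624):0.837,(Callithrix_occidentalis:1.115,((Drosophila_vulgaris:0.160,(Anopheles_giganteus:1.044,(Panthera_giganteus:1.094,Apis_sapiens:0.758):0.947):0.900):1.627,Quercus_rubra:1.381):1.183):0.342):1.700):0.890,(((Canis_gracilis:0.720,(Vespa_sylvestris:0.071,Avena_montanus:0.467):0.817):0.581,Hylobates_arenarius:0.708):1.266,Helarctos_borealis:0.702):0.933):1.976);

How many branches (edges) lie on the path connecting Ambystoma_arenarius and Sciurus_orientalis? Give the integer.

The MRCA of Ambystoma_arenarius and Sciurus_orientalis is the root of the tree.
From Ambystoma_arenarius up to that node: 5 branches. From Sciurus_orientalis up to the same node: 6 branches. Total: 5 + 6 = 11.

11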